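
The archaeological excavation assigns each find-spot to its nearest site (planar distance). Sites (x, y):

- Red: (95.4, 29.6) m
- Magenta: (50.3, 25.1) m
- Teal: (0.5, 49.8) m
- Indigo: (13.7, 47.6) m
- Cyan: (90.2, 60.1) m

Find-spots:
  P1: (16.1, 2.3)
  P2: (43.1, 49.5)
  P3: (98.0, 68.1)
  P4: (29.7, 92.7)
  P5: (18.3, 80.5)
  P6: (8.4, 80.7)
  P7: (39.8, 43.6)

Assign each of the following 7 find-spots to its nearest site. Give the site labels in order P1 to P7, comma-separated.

Magenta, Magenta, Cyan, Indigo, Indigo, Teal, Magenta

P1 → Magenta (d²=1689.48)
P2 → Magenta (d²=647.20)
P3 → Cyan (d²=124.84)
P4 → Indigo (d²=2290.01)
P5 → Indigo (d²=1103.57)
P6 → Teal (d²=1017.22)
P7 → Magenta (d²=452.50)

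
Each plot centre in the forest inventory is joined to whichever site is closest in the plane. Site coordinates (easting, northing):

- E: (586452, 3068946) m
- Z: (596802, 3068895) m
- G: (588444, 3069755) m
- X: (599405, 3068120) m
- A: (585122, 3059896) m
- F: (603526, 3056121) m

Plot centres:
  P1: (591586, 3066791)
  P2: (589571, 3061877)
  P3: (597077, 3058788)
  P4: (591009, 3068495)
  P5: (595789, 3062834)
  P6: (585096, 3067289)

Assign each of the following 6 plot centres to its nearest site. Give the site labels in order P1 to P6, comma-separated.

G, A, F, G, Z, E

P1 → G (d²=18657460.00)
P2 → A (d²=23717962.00)
P3 → F (d²=48702490.00)
P4 → G (d²=8166825.00)
P5 → Z (d²=37761890.00)
P6 → E (d²=4584385.00)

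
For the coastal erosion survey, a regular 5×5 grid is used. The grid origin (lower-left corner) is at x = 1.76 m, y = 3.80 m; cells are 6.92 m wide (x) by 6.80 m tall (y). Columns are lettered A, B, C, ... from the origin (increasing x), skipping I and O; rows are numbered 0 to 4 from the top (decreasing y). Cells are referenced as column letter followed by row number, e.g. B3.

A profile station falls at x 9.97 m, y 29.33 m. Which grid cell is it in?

B1

Column index: ⌊(9.97 − 1.76) / 6.92⌋ = ⌊1.186⌋ = 1 → column B
Row offset from origin: ⌊(29.33 − 3.80) / 6.80⌋ = ⌊3.754⌋ = 3 → row 1 (counted from top)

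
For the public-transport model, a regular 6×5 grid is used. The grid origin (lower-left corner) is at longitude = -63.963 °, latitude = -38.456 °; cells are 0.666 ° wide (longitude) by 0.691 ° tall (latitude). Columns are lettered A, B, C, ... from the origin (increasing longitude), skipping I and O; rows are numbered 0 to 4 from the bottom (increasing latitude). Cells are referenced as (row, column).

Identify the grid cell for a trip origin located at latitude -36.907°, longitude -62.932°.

Column index: ⌊(-62.932 − -63.963) / 0.666⌋ = ⌊1.548⌋ = 1 → column B
Row offset from origin: ⌊(-36.907 − -38.456) / 0.691⌋ = ⌊2.242⌋ = 2 → row 2

(2, B)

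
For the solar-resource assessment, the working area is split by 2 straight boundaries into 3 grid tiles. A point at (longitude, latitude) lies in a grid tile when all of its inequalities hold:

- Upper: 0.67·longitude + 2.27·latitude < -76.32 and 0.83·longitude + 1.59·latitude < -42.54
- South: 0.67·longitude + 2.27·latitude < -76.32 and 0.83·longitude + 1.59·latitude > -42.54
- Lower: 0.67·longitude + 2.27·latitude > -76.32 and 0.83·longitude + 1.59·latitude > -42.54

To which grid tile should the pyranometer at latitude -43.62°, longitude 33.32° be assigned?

South

0.67·33.32 + 2.27·-43.62 = -76.693, which is < -76.32
0.83·33.32 + 1.59·-43.62 = -41.700, which is > -42.54
This sign pattern matches South.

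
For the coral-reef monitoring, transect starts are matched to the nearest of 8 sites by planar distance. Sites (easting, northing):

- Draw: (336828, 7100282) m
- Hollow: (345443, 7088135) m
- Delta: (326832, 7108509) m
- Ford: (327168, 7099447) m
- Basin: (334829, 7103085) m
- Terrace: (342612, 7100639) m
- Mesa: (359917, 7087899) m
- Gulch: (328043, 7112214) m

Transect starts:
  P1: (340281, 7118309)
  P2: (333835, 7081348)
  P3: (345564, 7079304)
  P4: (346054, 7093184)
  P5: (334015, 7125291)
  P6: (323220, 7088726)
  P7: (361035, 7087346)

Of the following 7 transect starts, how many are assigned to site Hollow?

P1 → Gulch
P2 → Hollow
P3 → Hollow
P4 → Hollow
P5 → Gulch
P6 → Ford
P7 → Mesa
3 of the 7 go to Hollow.

3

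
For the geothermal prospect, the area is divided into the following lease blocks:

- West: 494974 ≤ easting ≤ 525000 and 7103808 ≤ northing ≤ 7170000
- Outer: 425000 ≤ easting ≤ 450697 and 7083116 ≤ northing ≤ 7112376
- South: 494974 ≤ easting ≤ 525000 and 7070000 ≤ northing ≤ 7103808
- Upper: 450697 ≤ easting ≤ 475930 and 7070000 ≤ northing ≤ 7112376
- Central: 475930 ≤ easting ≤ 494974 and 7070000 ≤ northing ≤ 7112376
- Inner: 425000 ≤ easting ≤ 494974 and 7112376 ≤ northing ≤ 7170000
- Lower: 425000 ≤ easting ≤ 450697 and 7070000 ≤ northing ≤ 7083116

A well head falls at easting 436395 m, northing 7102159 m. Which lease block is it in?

The point has easting = 436395 and northing = 7102159.
Only Outer satisfies 425000 ≤ easting ≤ 450697 and 7083116 ≤ northing ≤ 7112376.

Outer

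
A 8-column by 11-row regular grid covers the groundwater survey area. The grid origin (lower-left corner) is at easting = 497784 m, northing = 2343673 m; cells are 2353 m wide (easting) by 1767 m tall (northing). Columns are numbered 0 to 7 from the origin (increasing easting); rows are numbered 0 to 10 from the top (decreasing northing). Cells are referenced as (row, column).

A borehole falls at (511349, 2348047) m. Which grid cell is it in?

(8, 5)

Column index: ⌊(511349 − 497784) / 2353⌋ = ⌊5.765⌋ = 5
Row offset from origin: ⌊(2348047 − 2343673) / 1767⌋ = ⌊2.475⌋ = 2 → row 8 (counted from top)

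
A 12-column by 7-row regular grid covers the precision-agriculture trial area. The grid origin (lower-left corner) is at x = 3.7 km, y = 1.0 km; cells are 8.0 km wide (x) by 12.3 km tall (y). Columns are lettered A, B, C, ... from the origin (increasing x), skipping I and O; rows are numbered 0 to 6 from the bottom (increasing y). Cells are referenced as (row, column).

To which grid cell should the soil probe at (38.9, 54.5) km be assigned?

Column index: ⌊(38.9 − 3.7) / 8.0⌋ = ⌊4.400⌋ = 4 → column E
Row offset from origin: ⌊(54.5 − 1.0) / 12.3⌋ = ⌊4.350⌋ = 4 → row 4

(4, E)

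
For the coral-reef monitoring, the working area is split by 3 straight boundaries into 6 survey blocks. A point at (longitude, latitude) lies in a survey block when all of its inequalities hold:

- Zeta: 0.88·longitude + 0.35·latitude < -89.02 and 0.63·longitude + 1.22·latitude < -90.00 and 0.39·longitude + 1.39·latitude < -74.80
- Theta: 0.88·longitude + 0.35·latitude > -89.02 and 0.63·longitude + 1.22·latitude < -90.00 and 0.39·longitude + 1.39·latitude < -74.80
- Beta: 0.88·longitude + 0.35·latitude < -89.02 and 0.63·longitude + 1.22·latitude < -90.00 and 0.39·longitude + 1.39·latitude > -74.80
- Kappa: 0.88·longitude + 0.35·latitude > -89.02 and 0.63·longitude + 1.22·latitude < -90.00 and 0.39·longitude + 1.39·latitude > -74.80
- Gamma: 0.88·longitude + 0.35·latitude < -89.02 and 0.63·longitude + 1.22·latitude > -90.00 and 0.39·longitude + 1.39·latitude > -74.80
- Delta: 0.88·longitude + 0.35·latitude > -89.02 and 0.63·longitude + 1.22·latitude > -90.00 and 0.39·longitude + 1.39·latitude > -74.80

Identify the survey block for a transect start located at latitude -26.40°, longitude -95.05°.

0.88·-95.05 + 0.35·-26.40 = -92.884, which is < -89.02
0.63·-95.05 + 1.22·-26.40 = -92.089, which is < -90.00
0.39·-95.05 + 1.39·-26.40 = -73.766, which is > -74.80
This sign pattern matches Beta.

Beta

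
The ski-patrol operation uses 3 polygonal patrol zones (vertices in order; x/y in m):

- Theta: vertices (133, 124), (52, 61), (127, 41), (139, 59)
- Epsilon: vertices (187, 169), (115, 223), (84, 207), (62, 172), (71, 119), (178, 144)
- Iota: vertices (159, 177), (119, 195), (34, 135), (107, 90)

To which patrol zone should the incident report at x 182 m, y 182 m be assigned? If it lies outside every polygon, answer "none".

none

Cast a ray rightward from (182, 182). For each polygon, the edges (by vertex number in listed order) whose endpoints lie on opposite sides of y = 182, where each meets that height, and whether that is right or left of the point:
Theta: no edge straddles that height → 0 crossings.
Epsilon: 1–2 at x≈169.7 (left), 3–4 at x≈68.3 (left) → 0 crossings.
Iota: 1–2 at x≈147.9 (left), 2–3 at x≈100.6 (left) → 0 crossings.
All counts are even, so the point lies outside every listed polygon.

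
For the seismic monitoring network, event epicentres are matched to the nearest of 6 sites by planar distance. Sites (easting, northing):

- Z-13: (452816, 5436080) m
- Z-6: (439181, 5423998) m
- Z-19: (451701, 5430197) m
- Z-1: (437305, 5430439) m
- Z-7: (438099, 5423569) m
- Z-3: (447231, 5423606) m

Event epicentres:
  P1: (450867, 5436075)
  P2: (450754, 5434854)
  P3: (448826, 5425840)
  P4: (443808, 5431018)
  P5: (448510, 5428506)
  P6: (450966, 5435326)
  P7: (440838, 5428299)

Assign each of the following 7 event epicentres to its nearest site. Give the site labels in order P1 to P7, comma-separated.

Z-13, Z-13, Z-3, Z-1, Z-19, Z-13, Z-1

P1 → Z-13 (d²=3798626.00)
P2 → Z-13 (d²=5754920.00)
P3 → Z-3 (d²=7534781.00)
P4 → Z-1 (d²=42624250.00)
P5 → Z-19 (d²=13041962.00)
P6 → Z-13 (d²=3991016.00)
P7 → Z-1 (d²=17061689.00)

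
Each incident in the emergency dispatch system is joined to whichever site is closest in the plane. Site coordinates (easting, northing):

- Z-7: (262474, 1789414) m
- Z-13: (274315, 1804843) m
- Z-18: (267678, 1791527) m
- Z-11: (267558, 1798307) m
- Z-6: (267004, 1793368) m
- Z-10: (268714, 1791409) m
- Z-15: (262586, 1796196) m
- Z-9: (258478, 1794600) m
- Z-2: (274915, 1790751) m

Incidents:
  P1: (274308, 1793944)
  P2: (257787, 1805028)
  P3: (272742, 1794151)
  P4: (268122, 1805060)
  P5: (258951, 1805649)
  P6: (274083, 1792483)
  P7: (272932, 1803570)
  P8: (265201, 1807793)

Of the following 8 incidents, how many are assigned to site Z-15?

P1 → Z-2
P2 → Z-15
P3 → Z-2
P4 → Z-13
P5 → Z-15
P6 → Z-2
P7 → Z-13
P8 → Z-13
2 of the 8 go to Z-15.

2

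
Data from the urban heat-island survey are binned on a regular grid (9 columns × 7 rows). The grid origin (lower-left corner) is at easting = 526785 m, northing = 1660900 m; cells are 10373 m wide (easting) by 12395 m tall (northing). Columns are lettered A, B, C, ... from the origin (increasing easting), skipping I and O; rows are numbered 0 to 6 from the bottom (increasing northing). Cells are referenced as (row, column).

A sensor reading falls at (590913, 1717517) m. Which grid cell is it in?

(4, G)

Column index: ⌊(590913 − 526785) / 10373⌋ = ⌊6.182⌋ = 6 → column G
Row offset from origin: ⌊(1717517 − 1660900) / 12395⌋ = ⌊4.568⌋ = 4 → row 4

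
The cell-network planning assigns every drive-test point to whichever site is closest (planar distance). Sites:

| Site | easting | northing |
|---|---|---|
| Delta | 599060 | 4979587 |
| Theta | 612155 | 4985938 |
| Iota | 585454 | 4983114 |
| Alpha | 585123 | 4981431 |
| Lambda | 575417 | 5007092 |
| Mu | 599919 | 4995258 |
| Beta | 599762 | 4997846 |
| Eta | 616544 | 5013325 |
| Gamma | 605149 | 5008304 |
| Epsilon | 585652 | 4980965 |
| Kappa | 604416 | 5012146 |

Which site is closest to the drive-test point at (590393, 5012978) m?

Kappa

Squared distances to each site:
Delta: 1190075770.000; Theta: 1204746244.000; Iota: 916252217.000; Alpha: 1022986109.000; Lambda: 258925572.000; Mu: 404743076.000; Beta: 316755585.000; Eta: 683995210.000; Gamma: 239585812.000; Epsilon: 1047309250.000; Kappa: 197336753.000.
Minimum at Kappa.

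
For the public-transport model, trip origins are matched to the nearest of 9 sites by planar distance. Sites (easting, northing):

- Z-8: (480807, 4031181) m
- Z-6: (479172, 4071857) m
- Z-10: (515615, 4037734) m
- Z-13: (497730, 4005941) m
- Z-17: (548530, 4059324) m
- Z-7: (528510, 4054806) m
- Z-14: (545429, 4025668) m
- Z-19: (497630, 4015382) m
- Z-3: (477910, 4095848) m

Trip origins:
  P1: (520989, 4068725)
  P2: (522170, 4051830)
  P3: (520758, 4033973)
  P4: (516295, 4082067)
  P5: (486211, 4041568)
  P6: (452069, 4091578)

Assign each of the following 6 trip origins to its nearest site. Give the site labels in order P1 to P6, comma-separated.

P1 → Z-7 (d²=250304002.00)
P2 → Z-7 (d²=49052176.00)
P3 → Z-10 (d²=40595570.00)
P4 → Z-7 (d²=892368346.00)
P5 → Z-8 (d²=137092985.00)
P6 → Z-3 (d²=685990181.00)

Z-7, Z-7, Z-10, Z-7, Z-8, Z-3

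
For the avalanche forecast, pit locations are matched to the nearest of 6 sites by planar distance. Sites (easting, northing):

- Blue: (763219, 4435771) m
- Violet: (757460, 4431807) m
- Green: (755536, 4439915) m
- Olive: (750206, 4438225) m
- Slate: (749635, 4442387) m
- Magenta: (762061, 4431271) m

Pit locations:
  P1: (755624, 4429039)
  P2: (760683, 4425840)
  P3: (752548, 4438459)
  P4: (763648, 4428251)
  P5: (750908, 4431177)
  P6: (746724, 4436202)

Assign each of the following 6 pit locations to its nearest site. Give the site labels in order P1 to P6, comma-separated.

P1 → Violet (d²=11032720.00)
P2 → Magenta (d²=31394645.00)
P3 → Olive (d²=5539720.00)
P4 → Magenta (d²=11638969.00)
P5 → Violet (d²=43325604.00)
P6 → Olive (d²=16216853.00)

Violet, Magenta, Olive, Magenta, Violet, Olive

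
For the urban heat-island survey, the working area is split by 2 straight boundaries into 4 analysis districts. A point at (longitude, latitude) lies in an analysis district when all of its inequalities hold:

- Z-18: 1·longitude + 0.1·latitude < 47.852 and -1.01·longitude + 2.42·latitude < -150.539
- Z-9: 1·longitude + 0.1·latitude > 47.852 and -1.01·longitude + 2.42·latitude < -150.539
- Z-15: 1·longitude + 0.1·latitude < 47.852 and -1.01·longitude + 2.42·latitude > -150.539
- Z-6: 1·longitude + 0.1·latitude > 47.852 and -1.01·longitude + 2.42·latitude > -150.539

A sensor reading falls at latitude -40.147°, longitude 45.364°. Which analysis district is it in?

1·45.364 + 0.1·-40.147 = 41.349, which is < 47.852
-1.01·45.364 + 2.42·-40.147 = -142.973, which is > -150.539
This sign pattern matches Z-15.

Z-15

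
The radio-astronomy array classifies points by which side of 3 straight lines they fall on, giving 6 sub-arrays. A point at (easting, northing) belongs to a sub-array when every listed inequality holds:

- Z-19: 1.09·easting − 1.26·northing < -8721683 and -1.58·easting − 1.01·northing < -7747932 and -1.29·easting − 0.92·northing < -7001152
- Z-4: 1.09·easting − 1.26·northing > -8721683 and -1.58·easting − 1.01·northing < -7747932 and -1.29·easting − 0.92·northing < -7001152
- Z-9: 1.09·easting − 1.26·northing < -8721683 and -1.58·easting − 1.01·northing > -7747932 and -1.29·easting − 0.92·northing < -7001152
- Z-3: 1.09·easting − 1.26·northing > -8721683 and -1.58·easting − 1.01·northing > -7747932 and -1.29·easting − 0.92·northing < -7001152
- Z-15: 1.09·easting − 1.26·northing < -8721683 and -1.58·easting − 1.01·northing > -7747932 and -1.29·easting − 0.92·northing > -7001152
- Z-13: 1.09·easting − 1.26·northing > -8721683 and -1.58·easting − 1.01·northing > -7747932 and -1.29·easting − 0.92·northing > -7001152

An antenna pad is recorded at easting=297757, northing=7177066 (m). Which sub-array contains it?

1.09·297757 − 1.26·7177066 = -8718548.030, which is > -8721683
-1.58·297757 − 1.01·7177066 = -7719292.720, which is > -7747932
-1.29·297757 − 0.92·7177066 = -6987007.250, which is > -7001152
This sign pattern matches Z-13.

Z-13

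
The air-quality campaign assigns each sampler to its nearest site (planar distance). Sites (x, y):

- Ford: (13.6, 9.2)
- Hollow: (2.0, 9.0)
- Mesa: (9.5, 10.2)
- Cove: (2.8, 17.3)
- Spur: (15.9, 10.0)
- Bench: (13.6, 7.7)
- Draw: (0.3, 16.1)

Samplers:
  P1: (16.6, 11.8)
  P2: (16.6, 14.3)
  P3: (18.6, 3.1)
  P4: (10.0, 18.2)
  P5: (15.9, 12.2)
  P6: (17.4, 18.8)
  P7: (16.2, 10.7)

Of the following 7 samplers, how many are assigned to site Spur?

P1 → Spur
P2 → Spur
P3 → Bench
P4 → Cove
P5 → Spur
P6 → Spur
P7 → Spur
5 of the 7 go to Spur.

5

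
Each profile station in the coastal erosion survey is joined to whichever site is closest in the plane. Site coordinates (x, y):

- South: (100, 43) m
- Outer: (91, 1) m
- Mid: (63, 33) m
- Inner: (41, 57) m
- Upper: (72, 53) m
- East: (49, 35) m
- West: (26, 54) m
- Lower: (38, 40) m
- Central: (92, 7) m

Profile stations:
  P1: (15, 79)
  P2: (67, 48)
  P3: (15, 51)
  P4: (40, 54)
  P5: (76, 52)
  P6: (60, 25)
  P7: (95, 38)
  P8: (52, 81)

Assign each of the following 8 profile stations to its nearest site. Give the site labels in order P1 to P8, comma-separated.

West, Upper, West, Inner, Upper, Mid, South, Inner

P1 → West (d²=746.00)
P2 → Upper (d²=50.00)
P3 → West (d²=130.00)
P4 → Inner (d²=10.00)
P5 → Upper (d²=17.00)
P6 → Mid (d²=73.00)
P7 → South (d²=50.00)
P8 → Inner (d²=697.00)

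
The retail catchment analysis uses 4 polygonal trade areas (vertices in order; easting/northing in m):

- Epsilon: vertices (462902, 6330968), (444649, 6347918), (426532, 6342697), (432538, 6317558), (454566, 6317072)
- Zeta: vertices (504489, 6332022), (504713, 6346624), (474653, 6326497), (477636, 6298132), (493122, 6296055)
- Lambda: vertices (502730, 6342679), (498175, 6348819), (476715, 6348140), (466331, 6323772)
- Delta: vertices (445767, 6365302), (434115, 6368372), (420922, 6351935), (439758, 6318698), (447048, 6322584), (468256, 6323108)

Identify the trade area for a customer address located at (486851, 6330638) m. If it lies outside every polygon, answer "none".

Cast a ray rightward from (486851, 6330638). For each polygon, the edges (by vertex number in listed order) whose endpoints lie on opposite sides of northing = 6330638, where each meets that height, and whether that is right or left of the point:
Epsilon: 3–4 at easting≈429413.0 (left), 5–1 at easting≈462704.0 (left) → 0 crossings.
Zeta: 2–3 at easting≈480837.7 (left), 5–1 at easting≈504051.6 (right) → 1 crossing.
Lambda: 3–4 at easting≈469256.8 (left), 4–1 at easting≈479549.1 (left) → 0 crossings.
Delta: 3–4 at easting≈432991.4 (left), 6–1 at easting≈464242.6 (left) → 0 crossings.
Only Zeta has an odd count, so the point is inside Zeta.

Zeta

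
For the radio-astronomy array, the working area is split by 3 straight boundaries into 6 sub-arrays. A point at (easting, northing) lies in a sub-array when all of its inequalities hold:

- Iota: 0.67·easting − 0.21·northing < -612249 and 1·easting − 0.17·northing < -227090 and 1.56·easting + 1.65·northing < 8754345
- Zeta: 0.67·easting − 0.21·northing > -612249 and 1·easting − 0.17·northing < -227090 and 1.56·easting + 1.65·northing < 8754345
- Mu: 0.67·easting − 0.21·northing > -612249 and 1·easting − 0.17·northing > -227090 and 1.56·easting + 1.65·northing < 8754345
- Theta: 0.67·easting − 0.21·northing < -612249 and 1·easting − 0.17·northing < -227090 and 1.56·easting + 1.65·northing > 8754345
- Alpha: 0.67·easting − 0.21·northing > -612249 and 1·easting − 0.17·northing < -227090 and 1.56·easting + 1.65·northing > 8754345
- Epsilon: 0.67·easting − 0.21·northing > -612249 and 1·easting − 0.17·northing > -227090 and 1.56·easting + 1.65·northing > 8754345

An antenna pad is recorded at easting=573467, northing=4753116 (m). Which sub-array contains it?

Iota

0.67·573467 − 0.21·4753116 = -613931.470, which is < -612249
1·573467 − 0.17·4753116 = -234562.720, which is < -227090
1.56·573467 + 1.65·4753116 = 8737249.920, which is < 8754345
This sign pattern matches Iota.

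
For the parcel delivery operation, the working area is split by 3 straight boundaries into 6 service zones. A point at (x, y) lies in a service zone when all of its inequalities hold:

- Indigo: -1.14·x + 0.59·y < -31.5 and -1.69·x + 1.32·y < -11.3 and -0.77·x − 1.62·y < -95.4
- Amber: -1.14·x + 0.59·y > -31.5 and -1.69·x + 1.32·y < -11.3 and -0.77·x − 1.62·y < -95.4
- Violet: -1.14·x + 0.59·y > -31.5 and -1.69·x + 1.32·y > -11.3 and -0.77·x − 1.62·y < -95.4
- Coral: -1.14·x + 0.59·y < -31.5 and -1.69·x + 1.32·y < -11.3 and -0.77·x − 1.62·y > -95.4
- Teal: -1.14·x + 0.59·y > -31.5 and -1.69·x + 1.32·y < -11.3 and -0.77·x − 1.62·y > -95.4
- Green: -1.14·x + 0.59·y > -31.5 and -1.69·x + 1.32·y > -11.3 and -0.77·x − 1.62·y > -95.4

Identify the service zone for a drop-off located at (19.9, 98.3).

-1.14·19.9 + 0.59·98.3 = 35.311, which is > -31.5
-1.69·19.9 + 1.32·98.3 = 96.125, which is > -11.3
-0.77·19.9 − 1.62·98.3 = -174.569, which is < -95.4
This sign pattern matches Violet.

Violet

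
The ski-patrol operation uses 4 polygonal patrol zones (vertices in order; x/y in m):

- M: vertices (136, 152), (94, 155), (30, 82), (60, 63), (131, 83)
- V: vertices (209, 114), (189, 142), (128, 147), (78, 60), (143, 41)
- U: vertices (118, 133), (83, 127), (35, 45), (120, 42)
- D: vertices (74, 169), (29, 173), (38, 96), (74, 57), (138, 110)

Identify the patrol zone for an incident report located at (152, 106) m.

V

Cast a ray rightward from (152, 106). For each polygon, the edges (by vertex number in listed order) whose endpoints lie on opposite sides of y = 106, where each meets that height, and whether that is right or left of the point:
M: 2–3 at x≈51.0 (left), 5–1 at x≈132.7 (left) → 0 crossings.
V: 3–4 at x≈104.4 (left), 5–1 at x≈201.8 (right) → 1 crossing.
U: 2–3 at x≈70.7 (left), 4–1 at x≈118.6 (left) → 0 crossings.
D: 2–3 at x≈36.8 (left), 4–5 at x≈133.2 (left) → 0 crossings.
Only V has an odd count, so the point is inside V.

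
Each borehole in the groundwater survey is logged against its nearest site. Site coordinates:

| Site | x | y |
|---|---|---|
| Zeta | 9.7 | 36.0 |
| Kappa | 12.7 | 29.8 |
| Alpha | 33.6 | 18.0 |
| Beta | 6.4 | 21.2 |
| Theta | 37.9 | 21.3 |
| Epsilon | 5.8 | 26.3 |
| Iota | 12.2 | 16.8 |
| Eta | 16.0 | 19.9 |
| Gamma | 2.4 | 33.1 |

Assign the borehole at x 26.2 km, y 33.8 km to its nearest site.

Squared distances to each site:
Zeta: 277.090; Kappa: 198.250; Alpha: 304.400; Beta: 550.800; Theta: 293.140; Epsilon: 472.410; Iota: 485.000; Eta: 297.250; Gamma: 566.930.
Minimum at Kappa.

Kappa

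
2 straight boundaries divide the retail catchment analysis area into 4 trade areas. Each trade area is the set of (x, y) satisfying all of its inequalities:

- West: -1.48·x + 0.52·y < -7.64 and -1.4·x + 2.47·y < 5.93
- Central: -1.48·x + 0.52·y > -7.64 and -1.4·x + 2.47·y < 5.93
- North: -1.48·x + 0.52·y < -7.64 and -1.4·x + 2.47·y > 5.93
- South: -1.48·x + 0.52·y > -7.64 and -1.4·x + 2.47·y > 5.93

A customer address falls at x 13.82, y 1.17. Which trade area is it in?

West

-1.48·13.82 + 0.52·1.17 = -19.845, which is < -7.64
-1.4·13.82 + 2.47·1.17 = -16.458, which is < 5.93
This sign pattern matches West.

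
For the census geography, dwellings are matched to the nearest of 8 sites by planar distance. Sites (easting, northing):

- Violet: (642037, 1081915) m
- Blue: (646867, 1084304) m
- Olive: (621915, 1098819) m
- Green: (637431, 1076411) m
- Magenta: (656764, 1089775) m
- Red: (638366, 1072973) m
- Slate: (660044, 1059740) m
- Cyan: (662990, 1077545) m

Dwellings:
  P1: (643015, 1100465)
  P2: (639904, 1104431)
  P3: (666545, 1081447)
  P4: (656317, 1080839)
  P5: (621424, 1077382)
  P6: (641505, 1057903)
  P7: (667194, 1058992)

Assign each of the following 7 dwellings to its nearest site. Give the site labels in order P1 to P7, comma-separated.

P1 → Blue (d²=276015825.00)
P2 → Olive (d²=355098665.00)
P3 → Cyan (d²=27863629.00)
P4 → Cyan (d²=55379365.00)
P5 → Green (d²=257166890.00)
P6 → Red (d²=236958221.00)
P7 → Slate (d²=51682004.00)

Blue, Olive, Cyan, Cyan, Green, Red, Slate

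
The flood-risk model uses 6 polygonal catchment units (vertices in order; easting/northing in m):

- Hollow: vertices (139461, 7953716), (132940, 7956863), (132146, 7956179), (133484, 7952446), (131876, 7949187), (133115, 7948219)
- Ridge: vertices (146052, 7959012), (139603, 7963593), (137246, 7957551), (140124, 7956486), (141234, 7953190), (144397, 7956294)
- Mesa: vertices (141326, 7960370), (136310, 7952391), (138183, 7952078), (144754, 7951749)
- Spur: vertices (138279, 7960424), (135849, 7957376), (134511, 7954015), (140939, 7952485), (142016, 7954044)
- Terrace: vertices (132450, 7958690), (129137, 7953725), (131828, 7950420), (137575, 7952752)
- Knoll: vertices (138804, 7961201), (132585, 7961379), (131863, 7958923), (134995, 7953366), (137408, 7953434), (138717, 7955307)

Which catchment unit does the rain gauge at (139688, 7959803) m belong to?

Cast a ray rightward from (139688, 7959803). For each polygon, the edges (by vertex number in listed order) whose endpoints lie on opposite sides of northing = 7959803, where each meets that height, and whether that is right or left of the point:
Hollow: no edge straddles that height → 0 crossings.
Ridge: 1–2 at easting≈144938.5 (right), 2–3 at easting≈138124.5 (left) → 1 crossing.
Mesa: 1–2 at easting≈140969.6 (right), 4–1 at easting≈141551.5 (right) → 2 crossings.
Spur: 1–2 at easting≈137783.9 (left), 5–1 at easting≈138642.7 (left) → 0 crossings.
Terrace: no edge straddles that height → 0 crossings.
Knoll: 2–3 at easting≈132121.7 (left), 6–1 at easting≈138783.4 (left) → 0 crossings.
Only Ridge has an odd count, so the point is inside Ridge.

Ridge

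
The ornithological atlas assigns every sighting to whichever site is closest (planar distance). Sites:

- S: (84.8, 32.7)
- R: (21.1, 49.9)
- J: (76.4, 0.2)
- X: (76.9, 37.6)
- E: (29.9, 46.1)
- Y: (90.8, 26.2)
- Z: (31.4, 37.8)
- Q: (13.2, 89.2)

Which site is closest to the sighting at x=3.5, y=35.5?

Squared distances to each site:
S: 6617.530; R: 517.120; J: 6560.500; X: 5391.970; E: 809.320; Y: 7707.780; Z: 783.700; Q: 2977.780.
Minimum at R.

R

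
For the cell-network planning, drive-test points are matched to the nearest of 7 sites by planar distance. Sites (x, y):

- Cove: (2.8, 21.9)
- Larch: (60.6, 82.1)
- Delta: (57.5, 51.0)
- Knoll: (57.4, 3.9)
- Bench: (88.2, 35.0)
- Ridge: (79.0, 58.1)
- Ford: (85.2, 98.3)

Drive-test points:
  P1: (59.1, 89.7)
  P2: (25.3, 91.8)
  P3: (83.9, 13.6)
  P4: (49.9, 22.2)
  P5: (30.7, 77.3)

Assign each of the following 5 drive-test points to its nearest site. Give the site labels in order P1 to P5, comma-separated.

Larch, Larch, Bench, Knoll, Larch

P1 → Larch (d²=60.01)
P2 → Larch (d²=1340.18)
P3 → Bench (d²=476.45)
P4 → Knoll (d²=391.14)
P5 → Larch (d²=917.05)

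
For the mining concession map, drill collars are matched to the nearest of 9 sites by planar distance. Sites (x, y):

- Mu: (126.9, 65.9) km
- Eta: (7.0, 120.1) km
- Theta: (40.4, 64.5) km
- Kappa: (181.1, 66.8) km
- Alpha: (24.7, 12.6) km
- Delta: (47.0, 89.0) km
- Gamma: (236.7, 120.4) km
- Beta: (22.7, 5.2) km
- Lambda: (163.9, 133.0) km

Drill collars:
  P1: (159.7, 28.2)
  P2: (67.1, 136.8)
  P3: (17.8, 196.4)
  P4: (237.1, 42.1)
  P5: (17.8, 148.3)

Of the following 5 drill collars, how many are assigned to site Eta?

P1 → Kappa
P2 → Delta
P3 → Eta
P4 → Kappa
P5 → Eta
2 of the 5 go to Eta.

2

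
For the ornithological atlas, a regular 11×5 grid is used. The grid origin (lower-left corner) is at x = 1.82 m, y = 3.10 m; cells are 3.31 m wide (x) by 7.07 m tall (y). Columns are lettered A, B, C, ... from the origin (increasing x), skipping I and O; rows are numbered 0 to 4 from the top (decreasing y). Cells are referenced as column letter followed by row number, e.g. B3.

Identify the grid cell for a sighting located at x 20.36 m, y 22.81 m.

Column index: ⌊(20.36 − 1.82) / 3.31⌋ = ⌊5.601⌋ = 5 → column F
Row offset from origin: ⌊(22.81 − 3.10) / 7.07⌋ = ⌊2.788⌋ = 2 → row 2 (counted from top)

F2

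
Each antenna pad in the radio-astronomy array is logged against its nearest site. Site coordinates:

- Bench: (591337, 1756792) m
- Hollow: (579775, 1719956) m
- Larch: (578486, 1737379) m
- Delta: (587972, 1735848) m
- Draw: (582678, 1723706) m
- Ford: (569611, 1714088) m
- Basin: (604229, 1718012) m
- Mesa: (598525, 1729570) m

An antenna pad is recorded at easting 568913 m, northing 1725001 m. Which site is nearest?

Ford

Squared distances to each site:
Bench: 1513503457.000; Hollow: 143435069.000; Larch: 244857213.000; Delta: 480902890.000; Draw: 191152250.000; Ford: 119580773.000; Basin: 1296065977.000; Mesa: 897746305.000.
Minimum at Ford.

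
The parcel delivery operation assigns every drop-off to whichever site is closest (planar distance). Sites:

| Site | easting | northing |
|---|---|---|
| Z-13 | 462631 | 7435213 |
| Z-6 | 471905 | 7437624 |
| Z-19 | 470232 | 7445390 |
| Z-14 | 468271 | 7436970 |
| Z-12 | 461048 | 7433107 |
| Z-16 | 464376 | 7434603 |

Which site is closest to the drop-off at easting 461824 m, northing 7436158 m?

Squared distances to each site:
Z-13: 1544274.000; Z-6: 103775717.000; Z-19: 155924288.000; Z-14: 42223153.000; Z-12: 9910777.000; Z-16: 8930729.000.
Minimum at Z-13.

Z-13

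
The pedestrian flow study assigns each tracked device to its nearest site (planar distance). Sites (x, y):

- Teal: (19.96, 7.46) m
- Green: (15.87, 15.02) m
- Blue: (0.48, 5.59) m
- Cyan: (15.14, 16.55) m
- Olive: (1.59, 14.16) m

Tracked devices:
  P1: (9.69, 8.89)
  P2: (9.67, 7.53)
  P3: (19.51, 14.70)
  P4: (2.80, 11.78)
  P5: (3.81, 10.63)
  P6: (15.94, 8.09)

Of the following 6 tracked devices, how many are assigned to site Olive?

2

P1 → Green
P2 → Blue
P3 → Green
P4 → Olive
P5 → Olive
P6 → Teal
2 of the 6 go to Olive.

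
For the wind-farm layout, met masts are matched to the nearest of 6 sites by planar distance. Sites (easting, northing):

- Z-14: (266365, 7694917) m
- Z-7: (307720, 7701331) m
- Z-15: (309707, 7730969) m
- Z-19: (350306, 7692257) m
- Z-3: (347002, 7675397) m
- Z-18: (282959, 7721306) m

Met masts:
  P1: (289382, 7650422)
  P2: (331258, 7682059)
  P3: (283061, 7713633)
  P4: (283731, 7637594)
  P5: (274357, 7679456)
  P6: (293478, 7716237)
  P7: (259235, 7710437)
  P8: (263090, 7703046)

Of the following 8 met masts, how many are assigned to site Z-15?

0

P1 → Z-14
P2 → Z-3
P3 → Z-18
P4 → Z-14
P5 → Z-14
P6 → Z-18
P7 → Z-14
P8 → Z-14
0 of the 8 go to Z-15.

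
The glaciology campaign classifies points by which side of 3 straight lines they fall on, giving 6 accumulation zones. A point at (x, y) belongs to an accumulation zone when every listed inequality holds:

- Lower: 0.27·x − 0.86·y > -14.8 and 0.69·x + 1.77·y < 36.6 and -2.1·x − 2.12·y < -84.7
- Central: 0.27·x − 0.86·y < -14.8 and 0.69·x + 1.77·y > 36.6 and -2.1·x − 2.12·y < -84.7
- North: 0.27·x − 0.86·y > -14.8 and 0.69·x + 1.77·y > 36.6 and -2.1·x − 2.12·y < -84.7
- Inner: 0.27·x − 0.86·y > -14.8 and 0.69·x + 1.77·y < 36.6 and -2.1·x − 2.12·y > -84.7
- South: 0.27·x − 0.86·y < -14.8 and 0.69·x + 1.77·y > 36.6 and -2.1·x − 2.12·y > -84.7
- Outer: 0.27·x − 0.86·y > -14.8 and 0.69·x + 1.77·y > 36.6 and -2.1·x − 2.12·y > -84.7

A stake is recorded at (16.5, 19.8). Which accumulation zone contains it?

Outer

0.27·16.5 − 0.86·19.8 = -12.573, which is > -14.8
0.69·16.5 + 1.77·19.8 = 46.431, which is > 36.6
-2.1·16.5 − 2.12·19.8 = -76.626, which is > -84.7
This sign pattern matches Outer.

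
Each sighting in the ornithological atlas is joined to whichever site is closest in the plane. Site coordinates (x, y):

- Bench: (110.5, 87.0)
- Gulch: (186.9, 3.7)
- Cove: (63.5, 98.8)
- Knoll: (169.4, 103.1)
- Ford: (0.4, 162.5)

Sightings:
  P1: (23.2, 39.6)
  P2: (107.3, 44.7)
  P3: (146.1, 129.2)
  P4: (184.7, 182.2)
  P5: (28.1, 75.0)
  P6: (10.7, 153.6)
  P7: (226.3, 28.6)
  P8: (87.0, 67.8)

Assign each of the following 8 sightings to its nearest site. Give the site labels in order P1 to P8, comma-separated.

P1 → Cove (d²=5128.73)
P2 → Bench (d²=1799.53)
P3 → Knoll (d²=1224.10)
P4 → Knoll (d²=6490.90)
P5 → Cove (d²=1819.60)
P6 → Ford (d²=185.30)
P7 → Gulch (d²=2172.37)
P8 → Bench (d²=920.89)

Cove, Bench, Knoll, Knoll, Cove, Ford, Gulch, Bench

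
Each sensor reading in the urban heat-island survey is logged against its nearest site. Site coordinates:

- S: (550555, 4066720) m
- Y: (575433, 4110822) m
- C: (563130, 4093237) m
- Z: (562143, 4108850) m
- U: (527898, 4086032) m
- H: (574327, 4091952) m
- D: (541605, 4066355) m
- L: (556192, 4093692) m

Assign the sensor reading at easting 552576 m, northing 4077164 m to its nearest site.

S

Squared distances to each site:
S: 113161577.000; Y: 1655303413.000; C: 369728245.000; Z: 1095530085.000; U: 687645108.000; H: 691790945.000; D: 237197322.000; L: 286250240.000.
Minimum at S.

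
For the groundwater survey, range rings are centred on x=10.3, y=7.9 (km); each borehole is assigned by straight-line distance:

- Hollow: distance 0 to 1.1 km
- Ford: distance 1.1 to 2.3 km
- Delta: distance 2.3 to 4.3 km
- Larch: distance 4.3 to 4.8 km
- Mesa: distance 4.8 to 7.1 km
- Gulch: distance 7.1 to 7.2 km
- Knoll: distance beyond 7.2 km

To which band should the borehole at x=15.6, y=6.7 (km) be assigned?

Distance = √((15.6−10.3)² + (6.7−7.9)²) = √(28.090 + 1.440) = 5.434 km.
4.8 ≤ 5.434 < 7.1 → Mesa.

Mesa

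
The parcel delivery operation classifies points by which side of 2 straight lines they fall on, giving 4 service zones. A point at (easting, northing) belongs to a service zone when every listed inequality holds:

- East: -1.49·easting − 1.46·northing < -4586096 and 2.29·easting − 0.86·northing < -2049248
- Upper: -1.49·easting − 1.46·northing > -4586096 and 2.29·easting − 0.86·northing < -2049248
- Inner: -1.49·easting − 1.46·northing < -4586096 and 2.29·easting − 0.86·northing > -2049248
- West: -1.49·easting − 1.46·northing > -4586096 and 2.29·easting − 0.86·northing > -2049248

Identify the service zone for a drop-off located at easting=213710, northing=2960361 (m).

East

-1.49·213710 − 1.46·2960361 = -4640554.960, which is < -4586096
2.29·213710 − 0.86·2960361 = -2056514.560, which is < -2049248
This sign pattern matches East.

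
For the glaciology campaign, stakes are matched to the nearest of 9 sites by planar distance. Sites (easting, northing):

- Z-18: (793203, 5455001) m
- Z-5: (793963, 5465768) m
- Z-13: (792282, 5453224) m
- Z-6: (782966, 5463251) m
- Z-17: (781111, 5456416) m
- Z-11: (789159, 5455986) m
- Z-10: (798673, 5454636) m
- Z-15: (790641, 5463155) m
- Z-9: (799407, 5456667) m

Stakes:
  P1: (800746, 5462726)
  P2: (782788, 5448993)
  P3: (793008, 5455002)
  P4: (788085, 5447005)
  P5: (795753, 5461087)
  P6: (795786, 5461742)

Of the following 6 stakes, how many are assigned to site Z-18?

P1 → Z-9
P2 → Z-17
P3 → Z-18
P4 → Z-13
P5 → Z-5
P6 → Z-5
1 of the 6 goes to Z-18.

1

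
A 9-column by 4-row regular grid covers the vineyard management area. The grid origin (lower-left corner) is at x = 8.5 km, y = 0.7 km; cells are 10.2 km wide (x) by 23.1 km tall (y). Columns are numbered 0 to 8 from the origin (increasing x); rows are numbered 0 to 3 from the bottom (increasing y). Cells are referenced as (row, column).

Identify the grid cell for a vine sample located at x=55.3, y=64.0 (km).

(2, 4)

Column index: ⌊(55.3 − 8.5) / 10.2⌋ = ⌊4.588⌋ = 4
Row offset from origin: ⌊(64.0 − 0.7) / 23.1⌋ = ⌊2.740⌋ = 2 → row 2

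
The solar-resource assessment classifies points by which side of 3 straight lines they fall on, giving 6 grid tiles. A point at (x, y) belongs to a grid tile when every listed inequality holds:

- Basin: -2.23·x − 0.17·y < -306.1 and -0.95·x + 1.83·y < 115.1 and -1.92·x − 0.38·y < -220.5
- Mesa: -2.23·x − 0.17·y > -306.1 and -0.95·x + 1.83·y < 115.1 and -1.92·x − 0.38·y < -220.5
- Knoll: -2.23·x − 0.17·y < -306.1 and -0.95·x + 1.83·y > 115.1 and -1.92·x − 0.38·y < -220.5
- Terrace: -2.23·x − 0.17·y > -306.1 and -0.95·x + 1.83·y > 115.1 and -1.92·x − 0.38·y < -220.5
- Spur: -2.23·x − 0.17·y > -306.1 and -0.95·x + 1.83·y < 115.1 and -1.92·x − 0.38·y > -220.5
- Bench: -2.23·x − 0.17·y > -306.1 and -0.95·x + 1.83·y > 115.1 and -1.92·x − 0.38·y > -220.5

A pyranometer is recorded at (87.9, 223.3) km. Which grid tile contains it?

-2.23·87.9 − 0.17·223.3 = -233.978, which is > -306.1
-0.95·87.9 + 1.83·223.3 = 325.134, which is > 115.1
-1.92·87.9 − 0.38·223.3 = -253.622, which is < -220.5
This sign pattern matches Terrace.

Terrace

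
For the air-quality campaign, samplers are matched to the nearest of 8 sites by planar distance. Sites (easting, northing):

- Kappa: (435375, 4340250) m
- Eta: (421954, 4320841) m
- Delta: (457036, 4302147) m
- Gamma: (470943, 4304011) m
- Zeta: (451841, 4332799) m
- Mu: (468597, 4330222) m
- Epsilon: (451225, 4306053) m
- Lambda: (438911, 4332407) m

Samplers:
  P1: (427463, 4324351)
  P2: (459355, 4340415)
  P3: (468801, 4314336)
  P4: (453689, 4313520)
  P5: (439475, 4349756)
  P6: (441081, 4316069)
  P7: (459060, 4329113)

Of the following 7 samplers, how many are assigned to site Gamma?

P1 → Eta
P2 → Zeta
P3 → Gamma
P4 → Epsilon
P5 → Kappa
P6 → Epsilon
P7 → Zeta
1 of the 7 goes to Gamma.

1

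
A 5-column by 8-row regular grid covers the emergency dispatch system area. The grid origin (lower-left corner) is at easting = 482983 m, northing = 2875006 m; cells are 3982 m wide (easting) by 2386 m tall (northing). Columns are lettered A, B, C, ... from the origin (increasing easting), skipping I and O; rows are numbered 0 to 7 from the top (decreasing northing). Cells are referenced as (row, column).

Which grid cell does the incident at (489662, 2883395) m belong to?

(4, B)

Column index: ⌊(489662 − 482983) / 3982⌋ = ⌊1.677⌋ = 1 → column B
Row offset from origin: ⌊(2883395 − 2875006) / 2386⌋ = ⌊3.516⌋ = 3 → row 4 (counted from top)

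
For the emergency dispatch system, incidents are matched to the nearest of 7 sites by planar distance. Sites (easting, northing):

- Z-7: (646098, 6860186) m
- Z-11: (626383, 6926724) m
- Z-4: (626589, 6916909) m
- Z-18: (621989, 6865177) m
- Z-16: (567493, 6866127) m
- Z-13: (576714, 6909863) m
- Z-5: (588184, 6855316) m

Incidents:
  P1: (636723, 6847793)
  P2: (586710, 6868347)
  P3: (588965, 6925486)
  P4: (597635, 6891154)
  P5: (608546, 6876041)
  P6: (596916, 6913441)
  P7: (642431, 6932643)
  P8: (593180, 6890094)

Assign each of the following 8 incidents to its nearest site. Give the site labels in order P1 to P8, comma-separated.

P1 → Z-7 (d²=241477074.00)
P2 → Z-5 (d²=171979637.00)
P3 → Z-13 (d²=394165130.00)
P4 → Z-13 (d²=787714922.00)
P5 → Z-18 (d²=298740745.00)
P6 → Z-13 (d²=420922888.00)
P7 → Z-11 (d²=292572865.00)
P8 → Z-13 (d²=661942517.00)

Z-7, Z-5, Z-13, Z-13, Z-18, Z-13, Z-11, Z-13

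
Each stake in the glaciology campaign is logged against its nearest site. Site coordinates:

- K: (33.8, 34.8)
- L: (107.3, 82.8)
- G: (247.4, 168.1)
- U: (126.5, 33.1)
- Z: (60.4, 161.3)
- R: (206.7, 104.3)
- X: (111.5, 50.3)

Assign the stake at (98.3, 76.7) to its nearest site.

L

Squared distances to each site:
K: 5915.860; L: 118.210; G: 30584.770; U: 2696.200; Z: 8593.570; R: 12512.320; X: 871.200.
Minimum at L.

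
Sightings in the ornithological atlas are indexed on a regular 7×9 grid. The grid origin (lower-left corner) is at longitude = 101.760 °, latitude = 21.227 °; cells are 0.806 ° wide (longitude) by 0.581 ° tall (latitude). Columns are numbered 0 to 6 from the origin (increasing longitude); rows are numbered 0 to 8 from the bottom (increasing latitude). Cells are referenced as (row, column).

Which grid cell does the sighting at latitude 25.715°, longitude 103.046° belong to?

Column index: ⌊(103.046 − 101.760) / 0.806⌋ = ⌊1.596⌋ = 1
Row offset from origin: ⌊(25.715 − 21.227) / 0.581⌋ = ⌊7.725⌋ = 7 → row 7

(7, 1)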